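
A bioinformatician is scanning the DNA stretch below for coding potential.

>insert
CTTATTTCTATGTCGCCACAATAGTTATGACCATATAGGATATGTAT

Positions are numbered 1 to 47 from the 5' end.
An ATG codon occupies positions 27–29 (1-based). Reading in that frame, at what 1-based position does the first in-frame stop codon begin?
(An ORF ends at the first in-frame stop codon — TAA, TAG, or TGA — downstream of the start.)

36

Codons from position 27: ATG (27–29), ACC (30–32), ATA (33–35), TAG (36–38).
TAG is a stop codon; it begins at position 36.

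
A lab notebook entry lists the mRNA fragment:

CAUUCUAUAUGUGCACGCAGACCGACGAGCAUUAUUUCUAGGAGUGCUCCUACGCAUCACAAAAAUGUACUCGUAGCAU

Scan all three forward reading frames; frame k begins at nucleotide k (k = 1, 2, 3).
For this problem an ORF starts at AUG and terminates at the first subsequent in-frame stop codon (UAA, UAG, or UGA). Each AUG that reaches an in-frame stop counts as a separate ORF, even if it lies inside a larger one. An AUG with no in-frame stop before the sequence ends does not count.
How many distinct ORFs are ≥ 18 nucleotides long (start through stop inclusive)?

Frame 1: CAU UCU AUA UGU GCA CGC AGA CCG ACG AGC AUU AUU UCU AGG AGU GCU CCU ACG CAU CAC AAA AAU GUA CUC GUA GCA — no AUG→stop ORF.
Frame 2: AUU CUA UAU GUG CAC GCA GAC CGA CGA GCA UUA UUU CUA GGA GUG CUC CUA CGC AUC ACA AAA AUG UAC UCG UAG CAU — AUG at 65, stop UAG at 74 → 12 nt.
Frame 3: UUC UAU AUG UGC ACG CAG ACC GAC GAG CAU UAU UUC UAG GAG UGC UCC UAC GCA UCA CAA AAA UGU ACU CGU AGC — AUG at 9, stop UAG at 39 → 33 nt.
ORFs ≥ 18 nucleotides: frame 3 9–41 (33 nucleotides). Count = 1.

1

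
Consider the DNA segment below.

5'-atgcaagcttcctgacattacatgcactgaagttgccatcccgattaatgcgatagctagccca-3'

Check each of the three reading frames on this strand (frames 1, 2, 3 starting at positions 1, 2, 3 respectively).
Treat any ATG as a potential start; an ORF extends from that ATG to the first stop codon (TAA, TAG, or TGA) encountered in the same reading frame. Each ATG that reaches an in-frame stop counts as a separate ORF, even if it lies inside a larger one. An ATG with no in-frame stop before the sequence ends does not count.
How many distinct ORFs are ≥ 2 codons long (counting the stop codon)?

Frame 1: ATG CAA GCT TCC TGA CAT TAC ATG CAC TGA AGT TGC CAT CCC GAT TAA TGC GAT AGC TAG CCC — ATG at 1, stop TGA at 13 → 15 nt; ATG at 22, stop TGA at 28 → 9 nt.
Frame 2: TGC AAG CTT CCT GAC ATT ACA TGC ACT GAA GTT GCC ATC CCG ATT AAT GCG ATA GCT AGC CCA — no ATG→stop ORF.
Frame 3: GCA AGC TTC CTG ACA TTA CAT GCA CTG AAG TTG CCA TCC CGA TTA ATG CGA TAG CTA GCC — ATG at 48, stop TAG at 54 → 9 nt.
ORFs ≥ 2 codons: frame 1 1–15 (5 codons), frame 1 22–30 (3 codons), frame 3 48–56 (3 codons). Count = 3.

3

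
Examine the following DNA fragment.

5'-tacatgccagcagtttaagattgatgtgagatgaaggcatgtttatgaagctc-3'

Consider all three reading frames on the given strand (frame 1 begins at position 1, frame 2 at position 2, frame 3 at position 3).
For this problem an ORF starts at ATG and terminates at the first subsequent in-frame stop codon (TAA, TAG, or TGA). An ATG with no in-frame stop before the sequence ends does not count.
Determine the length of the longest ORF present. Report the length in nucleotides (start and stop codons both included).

18

Frame 1: TAC ATG CCA GCA GTT TAA GAT TGA TGT GAG ATG AAG GCA TGT TTA TGA AGC — ATG at 4, stop TAA at 16 → 15 nt; ATG at 31, stop TGA at 46 → 18 nt.
Frame 2: ACA TGC CAG CAG TTT AAG ATT GAT GTG AGA TGA AGG CAT GTT TAT GAA GCT — no ATG→stop ORF.
Frame 3: CAT GCC AGC AGT TTA AGA TTG ATG TGA GAT GAA GGC ATG TTT ATG AAG CTC — ATG at 24, stop TGA at 27 → 6 nt.
Longest: frame 1, positions 31–48, 18 nt = 6 codons = 5 aa. → 18 nucleotides.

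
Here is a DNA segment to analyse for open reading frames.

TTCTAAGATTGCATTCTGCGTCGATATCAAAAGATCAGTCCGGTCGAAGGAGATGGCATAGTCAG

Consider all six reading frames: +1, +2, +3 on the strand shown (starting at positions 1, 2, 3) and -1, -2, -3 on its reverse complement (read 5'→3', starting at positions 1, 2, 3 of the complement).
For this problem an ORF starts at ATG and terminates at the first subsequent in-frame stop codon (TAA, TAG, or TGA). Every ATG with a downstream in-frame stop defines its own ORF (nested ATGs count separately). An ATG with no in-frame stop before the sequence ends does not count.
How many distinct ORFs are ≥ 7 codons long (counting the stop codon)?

Reverse complement (5'→3'): CTGACTATGCCATCTCCTTCGACCGGACTGATCTTTTGATATCGACGCAGAATGCAATCTTAGAA
Frame +1: TTC TAA GAT TGC ATT CTG CGT CGA TAT CAA AAG ATC AGT CCG GTC GAA GGA GAT GGC ATA GTC — no ATG→stop ORF.
Frame +2: TCT AAG ATT GCA TTC TGC GTC GAT ATC AAA AGA TCA GTC CGG TCG AAG GAG ATG GCA TAG TCA — ATG at 53, stop TAG at 59 → 9 nt.
Frame +3: CTA AGA TTG CAT TCT GCG TCG ATA TCA AAA GAT CAG TCC GGT CGA AGG AGA TGG CAT AGT CAG — no ATG→stop ORF.
Frame -1: CTG ACT ATG CCA TCT CCT TCG ACC GGA CTG ATC TTT TGA TAT CGA CGC AGA ATG CAA TCT TAG — ATG at 7, stop TGA at 37 → 33 nt; ATG at 52, stop TAG at 61 → 12 nt.
Frame -2: TGA CTA TGC CAT CTC CTT CGA CCG GAC TGA TCT TTT GAT ATC GAC GCA GAA TGC AAT CTT AGA — no ATG→stop ORF.
Frame -3: GAC TAT GCC ATC TCC TTC GAC CGG ACT GAT CTT TTG ATA TCG ACG CAG AAT GCA ATC TTA GAA — no ATG→stop ORF.
ORFs ≥ 7 codons: frame -1 7–39 (11 codons). Count = 1.

1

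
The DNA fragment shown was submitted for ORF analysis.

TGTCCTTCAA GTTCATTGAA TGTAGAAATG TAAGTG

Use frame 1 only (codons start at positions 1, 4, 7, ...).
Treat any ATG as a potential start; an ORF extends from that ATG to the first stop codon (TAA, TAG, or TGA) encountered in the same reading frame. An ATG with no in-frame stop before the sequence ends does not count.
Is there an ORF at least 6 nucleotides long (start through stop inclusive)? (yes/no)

yes

Frame 1: TGT CCT TCA AGT TCA TTG AAT GTA GAA ATG TAA GTG — ATG at 28, stop TAA at 31 → 6 nt.
Frame 1 has an ORF of 6 nucleotides (positions 28–33) ≥ 6, so yes.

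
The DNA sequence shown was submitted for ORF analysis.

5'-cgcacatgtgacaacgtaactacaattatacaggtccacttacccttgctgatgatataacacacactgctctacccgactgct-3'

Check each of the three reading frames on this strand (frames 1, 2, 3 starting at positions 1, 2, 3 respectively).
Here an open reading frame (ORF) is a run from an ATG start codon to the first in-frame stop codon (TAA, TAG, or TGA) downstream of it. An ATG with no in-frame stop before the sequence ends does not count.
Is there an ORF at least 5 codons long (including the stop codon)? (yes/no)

no

Frame 1: CGC ACA TGT GAC AAC GTA ACT ACA ATT ATA CAG GTC CAC TTA CCC TTG CTG ATG ATA TAA CAC ACA CTG CTC TAC CCG ACT GCT — ATG at 52, stop TAA at 58 → 9 nt.
Frame 2: GCA CAT GTG ACA ACG TAA CTA CAA TTA TAC AGG TCC ACT TAC CCT TGC TGA TGA TAT AAC ACA CAC TGC TCT ACC CGA CTG — no ATG→stop ORF.
Frame 3: CAC ATG TGA CAA CGT AAC TAC AAT TAT ACA GGT CCA CTT ACC CTT GCT GAT GAT ATA ACA CAC ACT GCT CTA CCC GAC TGC — ATG at 6, stop TGA at 9 → 6 nt.
Largest ORF found is 3 codons < 5, so no.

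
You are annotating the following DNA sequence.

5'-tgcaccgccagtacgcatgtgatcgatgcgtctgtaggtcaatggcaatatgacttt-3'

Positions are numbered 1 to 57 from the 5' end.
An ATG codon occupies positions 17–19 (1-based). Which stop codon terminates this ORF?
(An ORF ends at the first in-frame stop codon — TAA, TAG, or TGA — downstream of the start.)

Codons from position 17: ATG (17–19), TGA (20–22).
The first in-frame stop codon is TGA.

TGA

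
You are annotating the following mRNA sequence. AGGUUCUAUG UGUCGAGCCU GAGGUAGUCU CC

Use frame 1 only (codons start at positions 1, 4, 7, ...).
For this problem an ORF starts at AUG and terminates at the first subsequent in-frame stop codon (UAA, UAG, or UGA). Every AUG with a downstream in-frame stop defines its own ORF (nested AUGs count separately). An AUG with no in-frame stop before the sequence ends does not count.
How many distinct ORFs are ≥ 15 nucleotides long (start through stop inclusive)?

0

Frame 1: AGG UUC UAU GUG UCG AGC CUG AGG UAG UCU — no AUG→stop ORF.
No ORF reaches 15 nucleotides. Count = 0.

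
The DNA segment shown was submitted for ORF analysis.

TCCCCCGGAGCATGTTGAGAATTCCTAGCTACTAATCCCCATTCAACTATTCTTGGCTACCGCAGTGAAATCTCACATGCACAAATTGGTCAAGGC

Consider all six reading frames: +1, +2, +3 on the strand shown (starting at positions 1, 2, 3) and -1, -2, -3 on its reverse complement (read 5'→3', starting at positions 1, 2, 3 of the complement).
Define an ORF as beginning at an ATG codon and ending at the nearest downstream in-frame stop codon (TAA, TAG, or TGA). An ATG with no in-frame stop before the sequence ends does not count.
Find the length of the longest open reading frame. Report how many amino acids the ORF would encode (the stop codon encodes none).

Reverse complement (5'→3'): GCCTTGACCAATTTGTGCATGTGAGATTTCACTGCGGTAGCCAAGAATAGTTGAATGGGGATTAGTAGCTAGGAATTCTCAACATGCTCCGGGGGA
Frame +1: TCC CCC GGA GCA TGT TGA GAA TTC CTA GCT ACT AAT CCC CAT TCA ACT ATT CTT GGC TAC CGC AGT GAA ATC TCA CAT GCA CAA ATT GGT CAA GGC — no ATG→stop ORF.
Frame +2: CCC CCG GAG CAT GTT GAG AAT TCC TAG CTA CTA ATC CCC ATT CAA CTA TTC TTG GCT ACC GCA GTG AAA TCT CAC ATG CAC AAA TTG GTC AAG — no ATG→stop ORF.
Frame +3: CCC CGG AGC ATG TTG AGA ATT CCT AGC TAC TAA TCC CCA TTC AAC TAT TCT TGG CTA CCG CAG TGA AAT CTC ACA TGC ACA AAT TGG TCA AGG — ATG at 12, stop TAA at 33 → 24 nt.
Frame -1: GCC TTG ACC AAT TTG TGC ATG TGA GAT TTC ACT GCG GTA GCC AAG AAT AGT TGA ATG GGG ATT AGT AGC TAG GAA TTC TCA ACA TGC TCC GGG GGA — ATG at 19, stop TGA at 22 → 6 nt; ATG at 55, stop TAG at 70 → 18 nt.
Frame -2: CCT TGA CCA ATT TGT GCA TGT GAG ATT TCA CTG CGG TAG CCA AGA ATA GTT GAA TGG GGA TTA GTA GCT AGG AAT TCT CAA CAT GCT CCG GGG — no ATG→stop ORF.
Frame -3: CTT GAC CAA TTT GTG CAT GTG AGA TTT CAC TGC GGT AGC CAA GAA TAG TTG AAT GGG GAT TAG TAG CTA GGA ATT CTC AAC ATG CTC CGG GGG — no ATG→stop ORF.
Longest: frame +3, positions 12–35, 24 nt = 8 codons = 7 aa. → 7 amino acids.

7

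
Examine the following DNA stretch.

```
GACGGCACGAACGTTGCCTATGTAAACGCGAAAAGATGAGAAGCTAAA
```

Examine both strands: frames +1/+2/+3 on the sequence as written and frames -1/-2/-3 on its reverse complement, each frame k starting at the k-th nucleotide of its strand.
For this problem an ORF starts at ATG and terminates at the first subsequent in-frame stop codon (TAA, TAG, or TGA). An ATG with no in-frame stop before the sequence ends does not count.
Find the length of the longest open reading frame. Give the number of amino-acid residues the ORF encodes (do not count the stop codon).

3

Reverse complement (5'→3'): TTTAGCTTCTCATCTTTTCGCGTTTACATAGGCAACGTTCGTGCCGTC
Frame +1: GAC GGC ACG AAC GTT GCC TAT GTA AAC GCG AAA AGA TGA GAA GCT AAA — no ATG→stop ORF.
Frame +2: ACG GCA CGA ACG TTG CCT ATG TAA ACG CGA AAA GAT GAG AAG CTA — ATG at 20, stop TAA at 23 → 6 nt.
Frame +3: CGG CAC GAA CGT TGC CTA TGT AAA CGC GAA AAG ATG AGA AGC TAA — ATG at 36, stop TAA at 45 → 12 nt.
Frame -1: TTT AGC TTC TCA TCT TTT CGC GTT TAC ATA GGC AAC GTT CGT GCC GTC — no ATG→stop ORF.
Frame -2: TTA GCT TCT CAT CTT TTC GCG TTT ACA TAG GCA ACG TTC GTG CCG — no ATG→stop ORF.
Frame -3: TAG CTT CTC ATC TTT TCG CGT TTA CAT AGG CAA CGT TCG TGC CGT — no ATG→stop ORF.
Longest: frame +3, positions 36–47, 12 nt = 4 codons = 3 aa. → 3 amino acids.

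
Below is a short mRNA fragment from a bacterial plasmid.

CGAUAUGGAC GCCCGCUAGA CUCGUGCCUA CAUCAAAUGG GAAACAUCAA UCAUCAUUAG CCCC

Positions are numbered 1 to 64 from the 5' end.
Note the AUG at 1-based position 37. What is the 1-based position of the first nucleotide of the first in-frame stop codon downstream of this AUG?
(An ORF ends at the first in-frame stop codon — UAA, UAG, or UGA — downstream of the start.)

Codons from position 37: AUG (37–39), GGA (40–42), AAC (43–45), AUC (46–48), AAU (49–51), CAU (52–54), CAU (55–57), UAG (58–60).
UAG is a stop codon; it begins at position 58.

58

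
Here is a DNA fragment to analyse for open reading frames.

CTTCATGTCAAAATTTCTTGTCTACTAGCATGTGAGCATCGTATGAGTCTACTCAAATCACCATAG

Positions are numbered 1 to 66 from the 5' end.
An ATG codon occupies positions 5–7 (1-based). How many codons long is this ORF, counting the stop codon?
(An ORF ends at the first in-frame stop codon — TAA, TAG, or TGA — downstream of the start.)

8

Codons from position 5: ATG (5–7), TCA (8–10), AAA (11–13), TTT (14–16), CTT (17–19), GTC (20–22), TAC (23–25), TAG (26–28).
TAG is the first in-frame stop; that's 8 codons including the stop.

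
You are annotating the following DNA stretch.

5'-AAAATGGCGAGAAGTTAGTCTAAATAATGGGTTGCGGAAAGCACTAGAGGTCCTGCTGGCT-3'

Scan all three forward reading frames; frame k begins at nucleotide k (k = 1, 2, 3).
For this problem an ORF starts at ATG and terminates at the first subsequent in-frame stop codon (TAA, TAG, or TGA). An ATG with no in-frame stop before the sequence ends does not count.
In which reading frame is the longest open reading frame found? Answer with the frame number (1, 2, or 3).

Frame 1: AAA ATG GCG AGA AGT TAG TCT AAA TAA TGG GTT GCG GAA AGC ACT AGA GGT CCT GCT GGC — ATG at 4, stop TAG at 16 → 15 nt.
Frame 2: AAA TGG CGA GAA GTT AGT CTA AAT AAT GGG TTG CGG AAA GCA CTA GAG GTC CTG CTG GCT — no ATG→stop ORF.
Frame 3: AAT GGC GAG AAG TTA GTC TAA ATA ATG GGT TGC GGA AAG CAC TAG AGG TCC TGC TGG — ATG at 27, stop TAG at 45 → 21 nt.
Longest ORF is 21 nt in frame 3 (positions 27–47).

3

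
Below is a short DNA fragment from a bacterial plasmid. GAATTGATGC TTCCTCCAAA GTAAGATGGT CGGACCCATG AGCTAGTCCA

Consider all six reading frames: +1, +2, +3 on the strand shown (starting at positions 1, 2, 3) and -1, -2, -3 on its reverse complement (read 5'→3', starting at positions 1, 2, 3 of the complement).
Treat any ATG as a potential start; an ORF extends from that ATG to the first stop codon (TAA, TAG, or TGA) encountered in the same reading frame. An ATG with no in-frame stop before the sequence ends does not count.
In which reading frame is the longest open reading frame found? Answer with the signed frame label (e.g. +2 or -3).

+2

Reverse complement (5'→3'): TGGACTAGCTCATGGGTCCGACCATCTTACTTTGGAGGAAGCATCAATTC
Frame +1: GAA TTG ATG CTT CCT CCA AAG TAA GAT GGT CGG ACC CAT GAG CTA GTC — ATG at 7, stop TAA at 22 → 18 nt.
Frame +2: AAT TGA TGC TTC CTC CAA AGT AAG ATG GTC GGA CCC ATG AGC TAG TCC — ATG at 26, stop TAG at 44 → 21 nt; ATG at 38, stop TAG at 44 → 9 nt.
Frame +3: ATT GAT GCT TCC TCC AAA GTA AGA TGG TCG GAC CCA TGA GCT AGT CCA — no ATG→stop ORF.
Frame -1: TGG ACT AGC TCA TGG GTC CGA CCA TCT TAC TTT GGA GGA AGC ATC AAT — no ATG→stop ORF.
Frame -2: GGA CTA GCT CAT GGG TCC GAC CAT CTT ACT TTG GAG GAA GCA TCA ATT — no ATG→stop ORF.
Frame -3: GAC TAG CTC ATG GGT CCG ACC ATC TTA CTT TGG AGG AAG CAT CAA TTC — no ATG→stop ORF.
Longest ORF is 21 nt in frame +2 (positions 26–46).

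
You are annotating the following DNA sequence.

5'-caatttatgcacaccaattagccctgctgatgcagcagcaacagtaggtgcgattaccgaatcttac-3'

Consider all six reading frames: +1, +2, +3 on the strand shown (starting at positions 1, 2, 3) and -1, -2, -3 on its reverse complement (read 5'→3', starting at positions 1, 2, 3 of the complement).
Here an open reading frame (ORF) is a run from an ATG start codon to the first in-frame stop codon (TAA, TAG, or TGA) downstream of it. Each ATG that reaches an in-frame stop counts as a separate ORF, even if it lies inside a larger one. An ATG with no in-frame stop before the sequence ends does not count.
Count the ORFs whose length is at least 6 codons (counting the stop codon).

Reverse complement (5'→3'): GTAAGATTCGGTAATCGCACCTACTGTTGCTGCTGCATCAGCAGGGCTAATTGGTGTGCATAAATTG
Frame +1: CAA TTT ATG CAC ACC AAT TAG CCC TGC TGA TGC AGC AGC AAC AGT AGG TGC GAT TAC CGA ATC TTA — ATG at 7, stop TAG at 19 → 15 nt.
Frame +2: AAT TTA TGC ACA CCA ATT AGC CCT GCT GAT GCA GCA GCA ACA GTA GGT GCG ATT ACC GAA TCT TAC — no ATG→stop ORF.
Frame +3: ATT TAT GCA CAC CAA TTA GCC CTG CTG ATG CAG CAG CAA CAG TAG GTG CGA TTA CCG AAT CTT — ATG at 30, stop TAG at 45 → 18 nt.
Frame -1: GTA AGA TTC GGT AAT CGC ACC TAC TGT TGC TGC TGC ATC AGC AGG GCT AAT TGG TGT GCA TAA ATT — no ATG→stop ORF.
Frame -2: TAA GAT TCG GTA ATC GCA CCT ACT GTT GCT GCT GCA TCA GCA GGG CTA ATT GGT GTG CAT AAA TTG — no ATG→stop ORF.
Frame -3: AAG ATT CGG TAA TCG CAC CTA CTG TTG CTG CTG CAT CAG CAG GGC TAA TTG GTG TGC ATA AAT — no ATG→stop ORF.
ORFs ≥ 6 codons: frame +3 30–47 (6 codons). Count = 1.

1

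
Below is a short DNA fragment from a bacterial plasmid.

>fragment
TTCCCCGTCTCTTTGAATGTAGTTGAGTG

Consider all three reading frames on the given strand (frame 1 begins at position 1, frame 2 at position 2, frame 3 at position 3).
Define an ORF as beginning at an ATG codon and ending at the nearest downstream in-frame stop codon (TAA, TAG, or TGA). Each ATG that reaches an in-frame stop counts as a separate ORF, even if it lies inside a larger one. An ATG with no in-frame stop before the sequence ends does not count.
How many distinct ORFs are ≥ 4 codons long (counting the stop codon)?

0

Frame 1: TTC CCC GTC TCT TTG AAT GTA GTT GAG — no ATG→stop ORF.
Frame 2: TCC CCG TCT CTT TGA ATG TAG TTG AGT — ATG at 17, stop TAG at 20 → 6 nt.
Frame 3: CCC CGT CTC TTT GAA TGT AGT TGA GTG — no ATG→stop ORF.
No ORF reaches 4 codons. Count = 0.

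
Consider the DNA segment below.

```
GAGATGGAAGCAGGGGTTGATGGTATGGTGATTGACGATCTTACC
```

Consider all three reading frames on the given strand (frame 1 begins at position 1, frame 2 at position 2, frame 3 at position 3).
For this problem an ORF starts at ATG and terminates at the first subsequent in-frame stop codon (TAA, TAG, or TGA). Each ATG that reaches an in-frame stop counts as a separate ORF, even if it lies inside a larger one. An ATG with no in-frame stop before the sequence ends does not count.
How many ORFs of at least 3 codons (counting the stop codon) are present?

1

Frame 1: GAG ATG GAA GCA GGG GTT GAT GGT ATG GTG ATT GAC GAT CTT ACC — no ATG→stop ORF.
Frame 2: AGA TGG AAG CAG GGG TTG ATG GTA TGG TGA TTG ACG ATC TTA — ATG at 20, stop TGA at 29 → 12 nt.
Frame 3: GAT GGA AGC AGG GGT TGA TGG TAT GGT GAT TGA CGA TCT TAC — no ATG→stop ORF.
ORFs ≥ 3 codons: frame 2 20–31 (4 codons). Count = 1.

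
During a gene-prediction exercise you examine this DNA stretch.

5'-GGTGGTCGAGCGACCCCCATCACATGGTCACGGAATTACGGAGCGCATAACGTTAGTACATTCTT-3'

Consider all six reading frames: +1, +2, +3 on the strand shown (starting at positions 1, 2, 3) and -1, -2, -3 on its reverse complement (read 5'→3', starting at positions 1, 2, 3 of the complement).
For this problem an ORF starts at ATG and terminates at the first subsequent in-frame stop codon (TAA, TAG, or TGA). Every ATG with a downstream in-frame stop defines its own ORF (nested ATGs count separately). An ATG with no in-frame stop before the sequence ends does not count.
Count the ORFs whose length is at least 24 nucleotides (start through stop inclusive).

1

Reverse complement (5'→3'): AAGAATGTACTAACGTTATGCGCTCCGTAATTCCGTGACCATGTGATGGGGGTCGCTCGACCACC
Frame +1: GGT GGT CGA GCG ACC CCC ATC ACA TGG TCA CGG AAT TAC GGA GCG CAT AAC GTT AGT ACA TTC — no ATG→stop ORF.
Frame +2: GTG GTC GAG CGA CCC CCA TCA CAT GGT CAC GGA ATT ACG GAG CGC ATA ACG TTA GTA CAT TCT — no ATG→stop ORF.
Frame +3: TGG TCG AGC GAC CCC CAT CAC ATG GTC ACG GAA TTA CGG AGC GCA TAA CGT TAG TAC ATT CTT — ATG at 24, stop TAA at 48 → 27 nt.
Frame -1: AAG AAT GTA CTA ACG TTA TGC GCT CCG TAA TTC CGT GAC CAT GTG ATG GGG GTC GCT CGA CCA — no ATG→stop ORF.
Frame -2: AGA ATG TAC TAA CGT TAT GCG CTC CGT AAT TCC GTG ACC ATG TGA TGG GGG TCG CTC GAC CAC — ATG at 5, stop TAA at 11 → 9 nt; ATG at 41, stop TGA at 44 → 6 nt.
Frame -3: GAA TGT ACT AAC GTT ATG CGC TCC GTA ATT CCG TGA CCA TGT GAT GGG GGT CGC TCG ACC ACC — ATG at 18, stop TGA at 36 → 21 nt.
ORFs ≥ 24 nucleotides: frame +3 24–50 (27 nucleotides). Count = 1.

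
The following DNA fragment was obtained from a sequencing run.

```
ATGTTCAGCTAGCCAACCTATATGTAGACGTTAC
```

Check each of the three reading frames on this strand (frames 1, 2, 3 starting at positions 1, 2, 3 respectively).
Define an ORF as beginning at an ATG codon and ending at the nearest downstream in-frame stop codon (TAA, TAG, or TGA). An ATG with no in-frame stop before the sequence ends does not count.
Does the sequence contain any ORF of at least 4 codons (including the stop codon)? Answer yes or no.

Frame 1: ATG TTC AGC TAG CCA ACC TAT ATG TAG ACG TTA — ATG at 1, stop TAG at 10 → 12 nt; ATG at 22, stop TAG at 25 → 6 nt.
Frame 2: TGT TCA GCT AGC CAA CCT ATA TGT AGA CGT TAC — no ATG→stop ORF.
Frame 3: GTT CAG CTA GCC AAC CTA TAT GTA GAC GTT — no ATG→stop ORF.
Frame 1 has an ORF of 4 codons (positions 1–12) ≥ 4, so yes.

yes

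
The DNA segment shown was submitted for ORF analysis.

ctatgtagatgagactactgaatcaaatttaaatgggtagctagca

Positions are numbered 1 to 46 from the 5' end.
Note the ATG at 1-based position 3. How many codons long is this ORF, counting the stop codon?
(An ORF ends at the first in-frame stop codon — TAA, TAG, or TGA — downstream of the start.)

2

Codons from position 3: ATG (3–5), TAG (6–8).
TAG is the first in-frame stop; that's 2 codons including the stop.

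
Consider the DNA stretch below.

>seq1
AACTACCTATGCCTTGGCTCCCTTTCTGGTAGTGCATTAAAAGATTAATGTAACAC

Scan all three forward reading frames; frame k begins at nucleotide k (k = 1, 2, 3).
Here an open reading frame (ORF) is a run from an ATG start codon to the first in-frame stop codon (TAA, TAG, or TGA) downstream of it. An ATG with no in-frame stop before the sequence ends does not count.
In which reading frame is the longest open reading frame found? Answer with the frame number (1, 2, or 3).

3

Frame 1: AAC TAC CTA TGC CTT GGC TCC CTT TCT GGT AGT GCA TTA AAA GAT TAA TGT AAC — no ATG→stop ORF.
Frame 2: ACT ACC TAT GCC TTG GCT CCC TTT CTG GTA GTG CAT TAA AAG ATT AAT GTA ACA — no ATG→stop ORF.
Frame 3: CTA CCT ATG CCT TGG CTC CCT TTC TGG TAG TGC ATT AAA AGA TTA ATG TAA CAC — ATG at 9, stop TAG at 30 → 24 nt; ATG at 48, stop TAA at 51 → 6 nt.
Longest ORF is 24 nt in frame 3 (positions 9–32).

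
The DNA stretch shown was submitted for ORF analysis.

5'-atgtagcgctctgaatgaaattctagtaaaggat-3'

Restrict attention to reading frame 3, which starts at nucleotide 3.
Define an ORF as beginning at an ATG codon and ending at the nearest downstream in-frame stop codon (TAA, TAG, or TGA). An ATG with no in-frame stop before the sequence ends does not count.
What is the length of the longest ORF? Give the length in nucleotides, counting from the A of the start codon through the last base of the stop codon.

12

Frame 3: GTA GCG CTC TGA ATG AAA TTC TAG TAA AGG — ATG at 15, stop TAG at 24 → 12 nt.
Longest: frame 3, positions 15–26, 12 nt = 4 codons = 3 aa. → 12 nucleotides.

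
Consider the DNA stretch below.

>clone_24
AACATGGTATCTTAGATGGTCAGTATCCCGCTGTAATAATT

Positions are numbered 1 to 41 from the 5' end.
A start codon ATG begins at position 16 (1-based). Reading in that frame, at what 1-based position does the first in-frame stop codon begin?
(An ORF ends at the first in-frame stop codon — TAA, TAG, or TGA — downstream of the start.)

Codons from position 16: ATG (16–18), GTC (19–21), AGT (22–24), ATC (25–27), CCG (28–30), CTG (31–33), TAA (34–36).
TAA is a stop codon; it begins at position 34.

34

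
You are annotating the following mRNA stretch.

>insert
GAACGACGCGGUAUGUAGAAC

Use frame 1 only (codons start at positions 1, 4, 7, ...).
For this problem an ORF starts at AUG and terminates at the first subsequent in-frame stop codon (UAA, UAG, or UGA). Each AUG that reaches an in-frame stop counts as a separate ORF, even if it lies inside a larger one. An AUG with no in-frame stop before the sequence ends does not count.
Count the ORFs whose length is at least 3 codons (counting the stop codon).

Frame 1: GAA CGA CGC GGU AUG UAG AAC — AUG at 13, stop UAG at 16 → 6 nt.
No ORF reaches 3 codons. Count = 0.

0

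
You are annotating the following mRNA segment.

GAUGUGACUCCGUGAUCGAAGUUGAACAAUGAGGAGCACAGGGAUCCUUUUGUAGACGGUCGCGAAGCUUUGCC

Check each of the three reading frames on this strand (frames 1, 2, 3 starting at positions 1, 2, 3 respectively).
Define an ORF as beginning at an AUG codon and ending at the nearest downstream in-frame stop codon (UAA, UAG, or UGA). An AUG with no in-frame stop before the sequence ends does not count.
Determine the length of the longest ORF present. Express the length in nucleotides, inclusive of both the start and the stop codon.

Frame 1: GAU GUG ACU CCG UGA UCG AAG UUG AAC AAU GAG GAG CAC AGG GAU CCU UUU GUA GAC GGU CGC GAA GCU UUG — no AUG→stop ORF.
Frame 2: AUG UGA CUC CGU GAU CGA AGU UGA ACA AUG AGG AGC ACA GGG AUC CUU UUG UAG ACG GUC GCG AAG CUU UGC — AUG at 2, stop UGA at 5 → 6 nt; AUG at 29, stop UAG at 53 → 27 nt.
Frame 3: UGU GAC UCC GUG AUC GAA GUU GAA CAA UGA GGA GCA CAG GGA UCC UUU UGU AGA CGG UCG CGA AGC UUU GCC — no AUG→stop ORF.
Longest: frame 2, positions 29–55, 27 nt = 9 codons = 8 aa. → 27 nucleotides.

27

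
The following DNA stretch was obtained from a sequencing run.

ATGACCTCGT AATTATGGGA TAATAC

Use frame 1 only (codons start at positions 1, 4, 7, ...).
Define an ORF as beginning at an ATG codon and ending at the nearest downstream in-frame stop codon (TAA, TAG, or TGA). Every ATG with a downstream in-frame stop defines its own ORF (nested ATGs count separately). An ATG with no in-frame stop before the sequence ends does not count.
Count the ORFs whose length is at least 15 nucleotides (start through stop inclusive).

Frame 1: ATG ACC TCG TAA TTA TGG GAT AAT — ATG at 1, stop TAA at 10 → 12 nt.
No ORF reaches 15 nucleotides. Count = 0.

0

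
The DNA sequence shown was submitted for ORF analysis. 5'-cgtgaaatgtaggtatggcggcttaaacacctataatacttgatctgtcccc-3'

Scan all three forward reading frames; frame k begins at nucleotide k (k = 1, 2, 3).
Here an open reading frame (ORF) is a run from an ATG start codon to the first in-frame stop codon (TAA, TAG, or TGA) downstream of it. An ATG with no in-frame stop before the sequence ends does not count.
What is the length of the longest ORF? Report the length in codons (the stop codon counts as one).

4

Frame 1: CGT GAA ATG TAG GTA TGG CGG CTT AAA CAC CTA TAA TAC TTG ATC TGT CCC — ATG at 7, stop TAG at 10 → 6 nt.
Frame 2: GTG AAA TGT AGG TAT GGC GGC TTA AAC ACC TAT AAT ACT TGA TCT GTC CCC — no ATG→stop ORF.
Frame 3: TGA AAT GTA GGT ATG GCG GCT TAA ACA CCT ATA ATA CTT GAT CTG TCC — ATG at 15, stop TAA at 24 → 12 nt.
Longest: frame 3, positions 15–26, 12 nt = 4 codons = 3 aa. → 4 codons.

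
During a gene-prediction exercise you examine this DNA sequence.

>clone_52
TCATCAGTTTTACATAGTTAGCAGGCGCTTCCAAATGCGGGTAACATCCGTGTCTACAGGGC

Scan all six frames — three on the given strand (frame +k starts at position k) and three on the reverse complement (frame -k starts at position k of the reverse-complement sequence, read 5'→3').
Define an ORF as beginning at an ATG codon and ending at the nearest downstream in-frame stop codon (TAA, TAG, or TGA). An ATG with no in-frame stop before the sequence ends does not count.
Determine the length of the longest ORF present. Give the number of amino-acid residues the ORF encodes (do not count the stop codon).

9

Reverse complement (5'→3'): GCCCTGTAGACACGGATGTTACCCGCATTTGGAAGCGCCTGCTAACTATGTAAAACTGATGA
Frame +1: TCA TCA GTT TTA CAT AGT TAG CAG GCG CTT CCA AAT GCG GGT AAC ATC CGT GTC TAC AGG — no ATG→stop ORF.
Frame +2: CAT CAG TTT TAC ATA GTT AGC AGG CGC TTC CAA ATG CGG GTA ACA TCC GTG TCT ACA GGG — no ATG→stop ORF.
Frame +3: ATC AGT TTT ACA TAG TTA GCA GGC GCT TCC AAA TGC GGG TAA CAT CCG TGT CTA CAG GGC — no ATG→stop ORF.
Frame -1: GCC CTG TAG ACA CGG ATG TTA CCC GCA TTT GGA AGC GCC TGC TAA CTA TGT AAA ACT GAT — ATG at 16, stop TAA at 43 → 30 nt.
Frame -2: CCC TGT AGA CAC GGA TGT TAC CCG CAT TTG GAA GCG CCT GCT AAC TAT GTA AAA CTG ATG — no ATG→stop ORF.
Frame -3: CCT GTA GAC ACG GAT GTT ACC CGC ATT TGG AAG CGC CTG CTA ACT ATG TAA AAC TGA TGA — ATG at 48, stop TAA at 51 → 6 nt.
Longest: frame -1, positions 16–45, 30 nt = 10 codons = 9 aa. → 9 amino acids.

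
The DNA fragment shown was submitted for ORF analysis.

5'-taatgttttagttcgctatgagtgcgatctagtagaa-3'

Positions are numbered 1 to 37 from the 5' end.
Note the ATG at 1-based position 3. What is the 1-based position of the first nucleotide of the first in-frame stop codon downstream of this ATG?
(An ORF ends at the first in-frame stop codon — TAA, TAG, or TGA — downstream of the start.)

9

Codons from position 3: ATG (3–5), TTT (6–8), TAG (9–11).
TAG is a stop codon; it begins at position 9.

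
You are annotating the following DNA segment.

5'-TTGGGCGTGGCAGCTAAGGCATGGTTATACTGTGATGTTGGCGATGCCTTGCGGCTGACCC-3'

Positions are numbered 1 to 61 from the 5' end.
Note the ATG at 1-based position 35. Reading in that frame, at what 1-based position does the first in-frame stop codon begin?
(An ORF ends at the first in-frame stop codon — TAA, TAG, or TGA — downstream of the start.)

Codons from position 35: ATG (35–37), TTG (38–40), GCG (41–43), ATG (44–46), CCT (47–49), TGC (50–52), GGC (53–55), TGA (56–58).
TGA is a stop codon; it begins at position 56.

56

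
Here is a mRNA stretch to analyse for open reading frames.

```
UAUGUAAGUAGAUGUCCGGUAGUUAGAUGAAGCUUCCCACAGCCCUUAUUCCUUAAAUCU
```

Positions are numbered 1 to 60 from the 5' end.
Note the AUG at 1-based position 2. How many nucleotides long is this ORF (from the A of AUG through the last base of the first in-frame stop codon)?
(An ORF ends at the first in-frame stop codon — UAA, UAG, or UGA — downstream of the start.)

Codons from position 2: AUG (2–4), UAA (5–7).
UAA is the first in-frame stop; ORF spans 2–7, 6 nucleotides.

6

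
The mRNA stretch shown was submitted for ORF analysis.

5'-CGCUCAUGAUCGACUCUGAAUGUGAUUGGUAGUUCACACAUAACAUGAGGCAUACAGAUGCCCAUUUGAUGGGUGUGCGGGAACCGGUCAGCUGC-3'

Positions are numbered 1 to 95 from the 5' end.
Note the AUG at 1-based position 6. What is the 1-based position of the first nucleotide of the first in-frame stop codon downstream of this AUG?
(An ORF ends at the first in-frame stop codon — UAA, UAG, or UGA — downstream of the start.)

Codons from position 6: AUG (6–8), AUC (9–11), GAC (12–14), UCU (15–17), GAA (18–20), UGU (21–23), GAU (24–26), UGG (27–29), UAG (30–32).
UAG is a stop codon; it begins at position 30.

30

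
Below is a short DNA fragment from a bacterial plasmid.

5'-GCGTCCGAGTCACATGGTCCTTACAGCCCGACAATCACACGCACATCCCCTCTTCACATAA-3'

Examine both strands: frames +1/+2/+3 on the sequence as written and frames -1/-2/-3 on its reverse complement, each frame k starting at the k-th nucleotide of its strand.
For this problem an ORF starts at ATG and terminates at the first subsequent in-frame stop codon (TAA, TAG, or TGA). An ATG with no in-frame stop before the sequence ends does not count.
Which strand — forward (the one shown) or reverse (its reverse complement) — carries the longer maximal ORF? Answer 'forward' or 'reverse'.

Reverse complement (5'→3'): TTATGTGAAGAGGGGATGTGCGTGTGATTGTCGGGCTGTAAGGACCATGTGACTCGGACGC
Frame +1: GCG TCC GAG TCA CAT GGT CCT TAC AGC CCG ACA ATC ACA CGC ACA TCC CCT CTT CAC ATA — no ATG→stop ORF.
Frame +2: CGT CCG AGT CAC ATG GTC CTT ACA GCC CGA CAA TCA CAC GCA CAT CCC CTC TTC ACA TAA — ATG at 14, stop TAA at 59 → 48 nt.
Frame +3: GTC CGA GTC ACA TGG TCC TTA CAG CCC GAC AAT CAC ACG CAC ATC CCC TCT TCA CAT — no ATG→stop ORF.
Frame -1: TTA TGT GAA GAG GGG ATG TGC GTG TGA TTG TCG GGC TGT AAG GAC CAT GTG ACT CGG ACG — ATG at 16, stop TGA at 25 → 12 nt.
Frame -2: TAT GTG AAG AGG GGA TGT GCG TGT GAT TGT CGG GCT GTA AGG ACC ATG TGA CTC GGA CGC — ATG at 47, stop TGA at 50 → 6 nt.
Frame -3: ATG TGA AGA GGG GAT GTG CGT GTG ATT GTC GGG CTG TAA GGA CCA TGT GAC TCG GAC — ATG at 3, stop TGA at 6 → 6 nt.
Forward-strand max 48 nt; reverse-strand max 12 nt. The forward strand has the longer ORF.

forward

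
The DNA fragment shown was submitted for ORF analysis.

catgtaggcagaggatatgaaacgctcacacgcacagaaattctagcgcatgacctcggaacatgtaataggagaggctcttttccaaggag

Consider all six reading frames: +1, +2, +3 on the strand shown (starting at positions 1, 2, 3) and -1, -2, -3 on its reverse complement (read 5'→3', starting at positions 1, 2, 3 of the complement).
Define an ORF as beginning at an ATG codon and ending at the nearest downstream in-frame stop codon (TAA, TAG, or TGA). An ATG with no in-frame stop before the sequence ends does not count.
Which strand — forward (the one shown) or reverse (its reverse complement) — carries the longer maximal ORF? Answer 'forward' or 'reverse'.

reverse

Reverse complement (5'→3'): CTCCTTGGAAAAGAGCCTCTCCTATTACATGTTCCGAGGTCATGCGCTAGAATTTCTGTGCGTGTGAGCGTTTCATATCCTCTGCCTACATG
Frame +1: CAT GTA GGC AGA GGA TAT GAA ACG CTC ACA CGC ACA GAA ATT CTA GCG CAT GAC CTC GGA ACA TGT AAT AGG AGA GGC TCT TTT CCA AGG — no ATG→stop ORF.
Frame +2: ATG TAG GCA GAG GAT ATG AAA CGC TCA CAC GCA CAG AAA TTC TAG CGC ATG ACC TCG GAA CAT GTA ATA GGA GAG GCT CTT TTC CAA GGA — ATG at 2, stop TAG at 5 → 6 nt; ATG at 17, stop TAG at 44 → 30 nt.
Frame +3: TGT AGG CAG AGG ATA TGA AAC GCT CAC ACG CAC AGA AAT TCT AGC GCA TGA CCT CGG AAC ATG TAA TAG GAG AGG CTC TTT TCC AAG GAG — ATG at 63, stop TAA at 66 → 6 nt.
Frame -1: CTC CTT GGA AAA GAG CCT CTC CTA TTA CAT GTT CCG AGG TCA TGC GCT AGA ATT TCT GTG CGT GTG AGC GTT TCA TAT CCT CTG CCT ACA — no ATG→stop ORF.
Frame -2: TCC TTG GAA AAG AGC CTC TCC TAT TAC ATG TTC CGA GGT CAT GCG CTA GAA TTT CTG TGC GTG TGA GCG TTT CAT ATC CTC TGC CTA CAT — ATG at 29, stop TGA at 65 → 39 nt.
Frame -3: CCT TGG AAA AGA GCC TCT CCT ATT ACA TGT TCC GAG GTC ATG CGC TAG AAT TTC TGT GCG TGT GAG CGT TTC ATA TCC TCT GCC TAC ATG — ATG at 42, stop TAG at 48 → 9 nt.
Forward-strand max 30 nt; reverse-strand max 39 nt. The reverse strand has the longer ORF.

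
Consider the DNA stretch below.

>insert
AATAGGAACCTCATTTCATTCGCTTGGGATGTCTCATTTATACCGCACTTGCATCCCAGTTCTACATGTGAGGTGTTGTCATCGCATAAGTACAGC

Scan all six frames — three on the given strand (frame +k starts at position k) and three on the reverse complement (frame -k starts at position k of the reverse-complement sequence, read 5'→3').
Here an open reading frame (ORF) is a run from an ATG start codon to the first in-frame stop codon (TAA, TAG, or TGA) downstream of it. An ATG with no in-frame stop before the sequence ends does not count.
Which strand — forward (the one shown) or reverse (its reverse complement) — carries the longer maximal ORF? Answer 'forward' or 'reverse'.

Reverse complement (5'→3'): GCTGTACTTATGCGATGACAACACCTCACATGTAGAACTGGGATGCAAGTGCGGTATAAATGAGACATCCCAAGCGAATGAAATGAGGTTCCTATT
Frame +1: AAT AGG AAC CTC ATT TCA TTC GCT TGG GAT GTC TCA TTT ATA CCG CAC TTG CAT CCC AGT TCT ACA TGT GAG GTG TTG TCA TCG CAT AAG TAC AGC — no ATG→stop ORF.
Frame +2: ATA GGA ACC TCA TTT CAT TCG CTT GGG ATG TCT CAT TTA TAC CGC ACT TGC ATC CCA GTT CTA CAT GTG AGG TGT TGT CAT CGC ATA AGT ACA — no ATG→stop ORF.
Frame +3: TAG GAA CCT CAT TTC ATT CGC TTG GGA TGT CTC ATT TAT ACC GCA CTT GCA TCC CAG TTC TAC ATG TGA GGT GTT GTC ATC GCA TAA GTA CAG — ATG at 66, stop TGA at 69 → 6 nt.
Frame -1: GCT GTA CTT ATG CGA TGA CAA CAC CTC ACA TGT AGA ACT GGG ATG CAA GTG CGG TAT AAA TGA GAC ATC CCA AGC GAA TGA AAT GAG GTT CCT ATT — ATG at 10, stop TGA at 16 → 9 nt; ATG at 43, stop TGA at 61 → 21 nt.
Frame -2: CTG TAC TTA TGC GAT GAC AAC ACC TCA CAT GTA GAA CTG GGA TGC AAG TGC GGT ATA AAT GAG ACA TCC CAA GCG AAT GAA ATG AGG TTC CTA — no ATG→stop ORF.
Frame -3: TGT ACT TAT GCG ATG ACA ACA CCT CAC ATG TAG AAC TGG GAT GCA AGT GCG GTA TAA ATG AGA CAT CCC AAG CGA ATG AAA TGA GGT TCC TAT — ATG at 15, stop TAG at 33 → 21 nt; ATG at 30, stop TAG at 33 → 6 nt; ATG at 60, stop TGA at 84 → 27 nt; ATG at 78, stop TGA at 84 → 9 nt.
Forward-strand max 6 nt; reverse-strand max 27 nt. The reverse strand has the longer ORF.

reverse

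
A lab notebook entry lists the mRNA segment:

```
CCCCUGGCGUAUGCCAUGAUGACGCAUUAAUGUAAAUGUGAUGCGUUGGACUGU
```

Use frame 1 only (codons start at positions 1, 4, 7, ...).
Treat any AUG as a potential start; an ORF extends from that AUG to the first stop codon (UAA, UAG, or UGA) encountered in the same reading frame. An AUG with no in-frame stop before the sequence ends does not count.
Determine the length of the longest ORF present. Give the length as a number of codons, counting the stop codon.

Frame 1: CCC CUG GCG UAU GCC AUG AUG ACG CAU UAA UGU AAA UGU GAU GCG UUG GAC UGU — AUG at 16, stop UAA at 28 → 15 nt; AUG at 19, stop UAA at 28 → 12 nt.
Longest: frame 1, positions 16–30, 15 nt = 5 codons = 4 aa. → 5 codons.

5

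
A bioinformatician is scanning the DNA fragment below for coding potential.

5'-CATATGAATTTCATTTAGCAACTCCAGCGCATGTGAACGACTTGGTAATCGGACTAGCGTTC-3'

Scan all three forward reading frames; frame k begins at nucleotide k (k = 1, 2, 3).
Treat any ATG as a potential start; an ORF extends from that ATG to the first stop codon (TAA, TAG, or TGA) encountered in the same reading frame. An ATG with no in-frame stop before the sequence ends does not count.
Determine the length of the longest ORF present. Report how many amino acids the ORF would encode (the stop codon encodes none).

4

Frame 1: CAT ATG AAT TTC ATT TAG CAA CTC CAG CGC ATG TGA ACG ACT TGG TAA TCG GAC TAG CGT — ATG at 4, stop TAG at 16 → 15 nt; ATG at 31, stop TGA at 34 → 6 nt.
Frame 2: ATA TGA ATT TCA TTT AGC AAC TCC AGC GCA TGT GAA CGA CTT GGT AAT CGG ACT AGC GTT — no ATG→stop ORF.
Frame 3: TAT GAA TTT CAT TTA GCA ACT CCA GCG CAT GTG AAC GAC TTG GTA ATC GGA CTA GCG TTC — no ATG→stop ORF.
Longest: frame 1, positions 4–18, 15 nt = 5 codons = 4 aa. → 4 amino acids.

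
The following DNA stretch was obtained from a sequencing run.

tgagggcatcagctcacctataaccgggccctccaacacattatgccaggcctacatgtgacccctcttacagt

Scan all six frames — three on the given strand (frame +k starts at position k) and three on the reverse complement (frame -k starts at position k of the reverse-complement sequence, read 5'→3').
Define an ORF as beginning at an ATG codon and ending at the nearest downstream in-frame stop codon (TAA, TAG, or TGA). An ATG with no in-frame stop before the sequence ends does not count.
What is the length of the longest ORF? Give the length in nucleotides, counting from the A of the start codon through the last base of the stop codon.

24

Reverse complement (5'→3'): ACTGTAAGAGGGGTCACATGTAGGCCTGGCATAATGTGTTGGAGGGCCCGGTTATAGGTGAGCTGATGCCCTCA
Frame +1: TGA GGG CAT CAG CTC ACC TAT AAC CGG GCC CTC CAA CAC ATT ATG CCA GGC CTA CAT GTG ACC CCT CTT ACA — no ATG→stop ORF.
Frame +2: GAG GGC ATC AGC TCA CCT ATA ACC GGG CCC TCC AAC ACA TTA TGC CAG GCC TAC ATG TGA CCC CTC TTA CAG — ATG at 56, stop TGA at 59 → 6 nt.
Frame +3: AGG GCA TCA GCT CAC CTA TAA CCG GGC CCT CCA ACA CAT TAT GCC AGG CCT ACA TGT GAC CCC TCT TAC AGT — no ATG→stop ORF.
Frame -1: ACT GTA AGA GGG GTC ACA TGT AGG CCT GGC ATA ATG TGT TGG AGG GCC CGG TTA TAG GTG AGC TGA TGC CCT — ATG at 34, stop TAG at 55 → 24 nt.
Frame -2: CTG TAA GAG GGG TCA CAT GTA GGC CTG GCA TAA TGT GTT GGA GGG CCC GGT TAT AGG TGA GCT GAT GCC CTC — no ATG→stop ORF.
Frame -3: TGT AAG AGG GGT CAC ATG TAG GCC TGG CAT AAT GTG TTG GAG GGC CCG GTT ATA GGT GAG CTG ATG CCC TCA — ATG at 18, stop TAG at 21 → 6 nt.
Longest: frame -1, positions 34–57, 24 nt = 8 codons = 7 aa. → 24 nucleotides.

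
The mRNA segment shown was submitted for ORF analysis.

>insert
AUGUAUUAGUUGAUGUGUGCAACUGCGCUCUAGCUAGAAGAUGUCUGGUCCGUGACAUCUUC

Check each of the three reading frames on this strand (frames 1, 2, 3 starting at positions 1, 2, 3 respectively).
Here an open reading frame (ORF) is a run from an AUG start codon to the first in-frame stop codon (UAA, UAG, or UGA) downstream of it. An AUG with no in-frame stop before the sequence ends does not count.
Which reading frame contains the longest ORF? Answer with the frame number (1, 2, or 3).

1

Frame 1: AUG UAU UAG UUG AUG UGU GCA ACU GCG CUC UAG CUA GAA GAU GUC UGG UCC GUG ACA UCU — AUG at 1, stop UAG at 7 → 9 nt; AUG at 13, stop UAG at 31 → 21 nt.
Frame 2: UGU AUU AGU UGA UGU GUG CAA CUG CGC UCU AGC UAG AAG AUG UCU GGU CCG UGA CAU CUU — AUG at 41, stop UGA at 53 → 15 nt.
Frame 3: GUA UUA GUU GAU GUG UGC AAC UGC GCU CUA GCU AGA AGA UGU CUG GUC CGU GAC AUC UUC — no AUG→stop ORF.
Longest ORF is 21 nt in frame 1 (positions 13–33).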